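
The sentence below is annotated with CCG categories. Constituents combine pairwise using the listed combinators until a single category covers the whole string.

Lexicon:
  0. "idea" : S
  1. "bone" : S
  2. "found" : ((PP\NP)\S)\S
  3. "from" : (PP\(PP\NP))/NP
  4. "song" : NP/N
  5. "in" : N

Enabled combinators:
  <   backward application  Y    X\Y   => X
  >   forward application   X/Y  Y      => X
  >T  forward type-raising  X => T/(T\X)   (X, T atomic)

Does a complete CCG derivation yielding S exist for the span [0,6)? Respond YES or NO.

NO

S S ((PP\NP)\S)\S (PP\(PP\NP))/NP NP/N N
CKY chart[0,6] = {N/(N\PP), NP/(NP\PP), PP, PP/(PP\PP), S/(S\PP)}; S ∉ chart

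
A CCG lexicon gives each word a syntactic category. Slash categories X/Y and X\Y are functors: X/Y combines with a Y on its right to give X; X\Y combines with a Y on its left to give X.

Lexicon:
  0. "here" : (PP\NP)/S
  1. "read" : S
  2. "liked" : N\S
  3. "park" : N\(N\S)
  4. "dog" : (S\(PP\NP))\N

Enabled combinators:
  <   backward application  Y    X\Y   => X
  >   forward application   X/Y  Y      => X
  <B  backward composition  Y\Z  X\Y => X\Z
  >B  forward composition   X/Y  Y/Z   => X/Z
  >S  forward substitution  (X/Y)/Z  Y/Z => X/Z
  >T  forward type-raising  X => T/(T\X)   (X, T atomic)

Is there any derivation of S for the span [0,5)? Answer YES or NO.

[0,5] S   <
  [0,2] PP\NP   >
    [0,1] "here" : (PP\NP)/S
    [1,2] "read" : S
  [2,5] S\(PP\NP)   <
    [2,4] N   <
      [2,3] "liked" : N\S
      [3,4] "park" : N\(N\S)
    [4,5] "dog" : (S\(PP\NP))\N

YES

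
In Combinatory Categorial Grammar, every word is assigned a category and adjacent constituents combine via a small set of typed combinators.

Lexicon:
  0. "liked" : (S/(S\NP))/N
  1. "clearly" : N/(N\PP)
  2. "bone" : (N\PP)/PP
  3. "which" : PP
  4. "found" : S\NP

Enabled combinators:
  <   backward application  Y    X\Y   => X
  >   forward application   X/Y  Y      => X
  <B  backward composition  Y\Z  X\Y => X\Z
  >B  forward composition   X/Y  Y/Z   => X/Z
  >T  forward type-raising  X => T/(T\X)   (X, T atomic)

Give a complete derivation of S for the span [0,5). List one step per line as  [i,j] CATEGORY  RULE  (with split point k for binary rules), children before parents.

[0,1] (S/(S\NP))/N  lex  "liked"
[1,2] N/(N\PP)  lex  "clearly"
[2,3] (N\PP)/PP  lex  "bone"
[3,4] PP  lex  "which"
[2,4] N\PP  >  k=3
[1,4] N  >  k=2
[0,4] S/(S\NP)  >  k=1
[4,5] S\NP  lex  "found"
[0,5] S  >  k=4

[0,5] S   >
  [0,4] S/(S\NP)   >
    [0,1] "liked" : (S/(S\NP))/N
    [1,4] N   >
      [1,2] "clearly" : N/(N\PP)
      [2,4] N\PP   >
        [2,3] "bone" : (N\PP)/PP
        [3,4] "which" : PP
  [4,5] "found" : S\NP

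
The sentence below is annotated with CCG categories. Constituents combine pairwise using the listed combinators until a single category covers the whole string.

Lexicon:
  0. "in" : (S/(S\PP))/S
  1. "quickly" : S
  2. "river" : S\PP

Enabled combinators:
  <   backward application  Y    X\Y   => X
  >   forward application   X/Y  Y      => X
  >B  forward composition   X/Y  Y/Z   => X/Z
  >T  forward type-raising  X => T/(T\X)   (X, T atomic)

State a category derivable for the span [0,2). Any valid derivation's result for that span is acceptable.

[0,3] S   >
  [0,2] S/(S\PP)   >
    [0,1] "in" : (S/(S\PP))/S
    [1,2] "quickly" : S
  [2,3] "river" : S\PP

S/(S\PP)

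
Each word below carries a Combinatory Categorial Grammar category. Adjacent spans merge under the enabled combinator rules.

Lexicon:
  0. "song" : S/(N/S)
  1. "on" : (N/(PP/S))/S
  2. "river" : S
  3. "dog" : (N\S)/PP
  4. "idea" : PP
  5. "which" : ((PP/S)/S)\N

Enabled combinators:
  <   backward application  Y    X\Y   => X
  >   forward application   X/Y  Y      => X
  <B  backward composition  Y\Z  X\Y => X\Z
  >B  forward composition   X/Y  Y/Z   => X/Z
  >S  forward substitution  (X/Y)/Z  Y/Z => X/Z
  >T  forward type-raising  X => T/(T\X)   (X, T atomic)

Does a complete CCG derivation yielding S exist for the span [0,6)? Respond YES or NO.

YES

[0,6] S   >
  [0,1] "song" : S/(N/S)
  [1,6] N/S   >S
    [1,2] "on" : (N/(PP/S))/S
    [2,6] (PP/S)/S   <
      [2,5] N   <
        [2,3] "river" : S
        [3,5] N\S   >
          [3,4] "dog" : (N\S)/PP
          [4,5] "idea" : PP
      [5,6] "which" : ((PP/S)/S)\N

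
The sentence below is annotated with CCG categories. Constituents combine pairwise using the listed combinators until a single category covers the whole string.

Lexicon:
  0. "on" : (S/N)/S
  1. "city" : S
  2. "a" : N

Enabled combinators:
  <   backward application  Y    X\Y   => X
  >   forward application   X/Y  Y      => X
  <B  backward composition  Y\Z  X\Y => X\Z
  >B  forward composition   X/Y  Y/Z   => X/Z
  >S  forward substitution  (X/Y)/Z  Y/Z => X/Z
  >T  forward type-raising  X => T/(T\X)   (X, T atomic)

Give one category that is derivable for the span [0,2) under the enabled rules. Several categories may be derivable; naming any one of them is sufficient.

S/N

[0,3] S   >
  [0,2] S/N   >
    [0,1] "on" : (S/N)/S
    [1,2] "city" : S
  [2,3] "a" : N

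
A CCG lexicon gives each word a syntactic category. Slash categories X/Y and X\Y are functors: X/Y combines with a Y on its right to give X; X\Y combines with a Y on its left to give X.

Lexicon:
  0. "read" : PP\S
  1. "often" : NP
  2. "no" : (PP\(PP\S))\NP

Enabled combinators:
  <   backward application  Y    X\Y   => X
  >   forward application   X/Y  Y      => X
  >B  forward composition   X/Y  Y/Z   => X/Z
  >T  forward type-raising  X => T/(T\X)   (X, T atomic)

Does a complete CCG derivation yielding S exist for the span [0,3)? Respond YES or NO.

NO

PP\S NP (PP\(PP\S))\NP
CKY chart[0,3] = {N/(N\PP), NP/(NP\PP), PP, PP/(PP\PP), S/(S\PP)}; S ∉ chart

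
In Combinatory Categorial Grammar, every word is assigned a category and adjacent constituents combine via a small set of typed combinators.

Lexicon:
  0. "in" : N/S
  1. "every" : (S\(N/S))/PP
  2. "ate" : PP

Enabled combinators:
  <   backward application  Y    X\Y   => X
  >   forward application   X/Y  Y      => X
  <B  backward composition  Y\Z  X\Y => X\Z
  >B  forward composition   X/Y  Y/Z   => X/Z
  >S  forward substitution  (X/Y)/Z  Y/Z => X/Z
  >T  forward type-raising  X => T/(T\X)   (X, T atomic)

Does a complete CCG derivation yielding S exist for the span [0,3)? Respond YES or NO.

YES

[0,3] S   <
  [0,1] "in" : N/S
  [1,3] S\(N/S)   >
    [1,2] "every" : (S\(N/S))/PP
    [2,3] "ate" : PP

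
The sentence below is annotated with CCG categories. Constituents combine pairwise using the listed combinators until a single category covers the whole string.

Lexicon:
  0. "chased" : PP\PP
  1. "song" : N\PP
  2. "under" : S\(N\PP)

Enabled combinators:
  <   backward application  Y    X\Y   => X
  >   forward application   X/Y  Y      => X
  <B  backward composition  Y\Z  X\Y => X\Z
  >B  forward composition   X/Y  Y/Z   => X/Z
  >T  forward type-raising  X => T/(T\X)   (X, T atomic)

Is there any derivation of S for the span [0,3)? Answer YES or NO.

[0,3] S   <
  [0,2] N\PP   <B
    [0,1] "chased" : PP\PP
    [1,2] "song" : N\PP
  [2,3] "under" : S\(N\PP)

YES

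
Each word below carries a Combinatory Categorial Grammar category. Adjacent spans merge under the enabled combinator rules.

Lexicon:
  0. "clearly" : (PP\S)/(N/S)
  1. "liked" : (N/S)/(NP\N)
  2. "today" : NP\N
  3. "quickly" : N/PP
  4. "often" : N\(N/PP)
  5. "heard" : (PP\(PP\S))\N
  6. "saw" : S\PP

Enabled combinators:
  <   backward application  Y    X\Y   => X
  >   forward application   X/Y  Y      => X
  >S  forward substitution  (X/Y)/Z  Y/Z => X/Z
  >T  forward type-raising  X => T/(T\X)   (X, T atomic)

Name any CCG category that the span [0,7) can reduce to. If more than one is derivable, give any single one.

[0,7] S   <
  [0,6] PP   <
    [0,3] PP\S   >
      [0,1] "clearly" : (PP\S)/(N/S)
      [1,3] N/S   >
        [1,2] "liked" : (N/S)/(NP\N)
        [2,3] "today" : NP\N
    [3,6] PP\(PP\S)   <
      [3,5] N   <
        [3,4] "quickly" : N/PP
        [4,5] "often" : N\(N/PP)
      [5,6] "heard" : (PP\(PP\S))\N
  [6,7] "saw" : S\PP

S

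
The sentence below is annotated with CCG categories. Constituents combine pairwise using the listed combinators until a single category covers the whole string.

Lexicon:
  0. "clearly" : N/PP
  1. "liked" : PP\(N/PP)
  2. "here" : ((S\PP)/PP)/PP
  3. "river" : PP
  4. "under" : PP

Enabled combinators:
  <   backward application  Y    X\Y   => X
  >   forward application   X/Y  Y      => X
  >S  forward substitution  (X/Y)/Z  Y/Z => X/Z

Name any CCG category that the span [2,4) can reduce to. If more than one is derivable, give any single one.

[0,5] S   <
  [0,2] PP   <
    [0,1] "clearly" : N/PP
    [1,2] "liked" : PP\(N/PP)
  [2,5] S\PP   >
    [2,4] (S\PP)/PP   >
      [2,3] "here" : ((S\PP)/PP)/PP
      [3,4] "river" : PP
    [4,5] "under" : PP

(S\PP)/PP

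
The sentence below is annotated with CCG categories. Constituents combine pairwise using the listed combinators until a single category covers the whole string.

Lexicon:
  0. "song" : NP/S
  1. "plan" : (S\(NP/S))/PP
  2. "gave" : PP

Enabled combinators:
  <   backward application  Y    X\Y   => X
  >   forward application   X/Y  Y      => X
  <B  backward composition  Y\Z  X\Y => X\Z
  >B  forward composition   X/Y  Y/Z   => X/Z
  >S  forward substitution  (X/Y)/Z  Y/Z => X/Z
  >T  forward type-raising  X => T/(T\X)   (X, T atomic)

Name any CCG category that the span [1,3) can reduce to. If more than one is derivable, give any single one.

S\(NP/S)

[0,3] S   <
  [0,1] "song" : NP/S
  [1,3] S\(NP/S)   >
    [1,2] "plan" : (S\(NP/S))/PP
    [2,3] "gave" : PP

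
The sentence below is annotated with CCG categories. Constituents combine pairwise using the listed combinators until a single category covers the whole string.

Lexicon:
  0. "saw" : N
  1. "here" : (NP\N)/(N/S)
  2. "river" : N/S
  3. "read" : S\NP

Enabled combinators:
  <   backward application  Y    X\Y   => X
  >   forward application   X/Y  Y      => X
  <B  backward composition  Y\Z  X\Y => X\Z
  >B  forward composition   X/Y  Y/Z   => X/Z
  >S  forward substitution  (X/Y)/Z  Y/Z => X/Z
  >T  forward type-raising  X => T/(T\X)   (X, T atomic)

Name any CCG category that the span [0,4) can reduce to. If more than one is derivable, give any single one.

S

[0,4] S   <
  [0,1] "saw" : N
  [1,4] S\N   <B
    [1,3] NP\N   >
      [1,2] "here" : (NP\N)/(N/S)
      [2,3] "river" : N/S
    [3,4] "read" : S\NP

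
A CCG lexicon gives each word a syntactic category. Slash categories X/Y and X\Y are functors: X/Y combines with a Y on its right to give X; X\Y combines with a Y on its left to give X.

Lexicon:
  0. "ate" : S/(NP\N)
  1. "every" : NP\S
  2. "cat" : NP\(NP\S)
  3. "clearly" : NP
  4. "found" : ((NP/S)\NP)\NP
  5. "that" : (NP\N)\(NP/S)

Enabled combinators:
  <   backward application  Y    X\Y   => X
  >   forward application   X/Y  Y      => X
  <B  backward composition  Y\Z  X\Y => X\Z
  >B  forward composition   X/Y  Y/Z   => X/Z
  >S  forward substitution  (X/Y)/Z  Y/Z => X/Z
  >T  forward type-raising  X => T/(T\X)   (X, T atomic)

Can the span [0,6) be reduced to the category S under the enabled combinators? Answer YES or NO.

[0,6] S   >
  [0,1] "ate" : S/(NP\N)
  [1,6] NP\N   <
    [1,5] NP/S   <
      [1,3] NP   <
        [1,2] "every" : NP\S
        [2,3] "cat" : NP\(NP\S)
      [3,5] (NP/S)\NP   <
        [3,4] "clearly" : NP
        [4,5] "found" : ((NP/S)\NP)\NP
    [5,6] "that" : (NP\N)\(NP/S)

YES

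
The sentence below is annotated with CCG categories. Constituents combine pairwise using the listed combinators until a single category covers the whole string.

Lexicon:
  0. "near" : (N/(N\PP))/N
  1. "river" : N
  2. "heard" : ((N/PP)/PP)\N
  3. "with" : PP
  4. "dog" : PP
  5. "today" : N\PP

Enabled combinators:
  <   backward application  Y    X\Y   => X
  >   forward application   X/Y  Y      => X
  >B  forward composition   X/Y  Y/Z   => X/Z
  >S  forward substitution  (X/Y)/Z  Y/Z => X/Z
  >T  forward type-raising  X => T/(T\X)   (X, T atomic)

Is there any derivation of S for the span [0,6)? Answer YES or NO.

(N/(N\PP))/N N ((N/PP)/PP)\N PP PP N\PP
CKY chart[0,6] = {(N/(N\PP))/(PP\N), N, N/(N\N), NP/(NP\N), PP/(PP\N), S/(S\N)}; S ∉ chart

NO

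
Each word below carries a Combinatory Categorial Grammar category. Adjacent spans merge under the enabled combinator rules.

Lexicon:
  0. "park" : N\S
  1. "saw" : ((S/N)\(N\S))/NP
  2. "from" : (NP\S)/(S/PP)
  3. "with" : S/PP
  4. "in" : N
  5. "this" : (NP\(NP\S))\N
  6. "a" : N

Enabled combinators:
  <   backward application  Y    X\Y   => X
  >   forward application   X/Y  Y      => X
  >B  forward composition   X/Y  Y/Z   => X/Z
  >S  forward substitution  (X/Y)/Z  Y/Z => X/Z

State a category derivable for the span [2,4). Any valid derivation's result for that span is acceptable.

NP\S

[0,7] S   >
  [0,6] S/N   <
    [0,1] "park" : N\S
    [1,6] (S/N)\(N\S)   >
      [1,2] "saw" : ((S/N)\(N\S))/NP
      [2,6] NP   <
        [2,4] NP\S   >
          [2,3] "from" : (NP\S)/(S/PP)
          [3,4] "with" : S/PP
        [4,6] NP\(NP\S)   <
          [4,5] "in" : N
          [5,6] "this" : (NP\(NP\S))\N
  [6,7] "a" : N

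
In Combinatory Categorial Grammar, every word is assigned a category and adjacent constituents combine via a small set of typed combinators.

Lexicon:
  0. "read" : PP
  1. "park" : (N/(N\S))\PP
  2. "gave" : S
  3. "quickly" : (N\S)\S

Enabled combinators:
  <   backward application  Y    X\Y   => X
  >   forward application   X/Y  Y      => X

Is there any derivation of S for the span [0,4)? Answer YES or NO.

NO

PP (N/(N\S))\PP S (N\S)\S
CKY chart[0,4] = {N}; S ∉ chart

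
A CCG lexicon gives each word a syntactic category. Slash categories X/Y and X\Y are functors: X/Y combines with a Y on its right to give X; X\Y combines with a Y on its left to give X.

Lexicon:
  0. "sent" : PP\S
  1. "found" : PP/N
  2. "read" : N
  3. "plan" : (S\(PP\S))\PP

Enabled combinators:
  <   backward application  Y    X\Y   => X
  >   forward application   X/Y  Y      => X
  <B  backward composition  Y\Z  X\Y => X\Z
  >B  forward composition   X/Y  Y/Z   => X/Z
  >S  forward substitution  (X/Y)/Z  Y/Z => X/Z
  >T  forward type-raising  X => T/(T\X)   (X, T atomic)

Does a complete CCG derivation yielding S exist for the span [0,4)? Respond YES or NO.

YES

[0,4] S   <
  [0,1] "sent" : PP\S
  [1,4] S\(PP\S)   <
    [1,3] PP   >
      [1,2] "found" : PP/N
      [2,3] "read" : N
    [3,4] "plan" : (S\(PP\S))\PP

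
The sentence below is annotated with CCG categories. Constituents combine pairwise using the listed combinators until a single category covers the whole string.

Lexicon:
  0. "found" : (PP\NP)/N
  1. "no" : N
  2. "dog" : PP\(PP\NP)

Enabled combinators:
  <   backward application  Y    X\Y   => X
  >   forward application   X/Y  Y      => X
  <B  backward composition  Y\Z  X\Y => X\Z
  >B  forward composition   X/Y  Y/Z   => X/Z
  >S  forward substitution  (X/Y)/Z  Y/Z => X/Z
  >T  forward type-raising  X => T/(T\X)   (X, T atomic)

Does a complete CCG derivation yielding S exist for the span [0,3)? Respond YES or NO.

NO

(PP\NP)/N N PP\(PP\NP)
CKY chart[0,3] = {N/(N\PP), NP/(NP\PP), PP, PP/(PP\PP), S/(S\PP)}; S ∉ chart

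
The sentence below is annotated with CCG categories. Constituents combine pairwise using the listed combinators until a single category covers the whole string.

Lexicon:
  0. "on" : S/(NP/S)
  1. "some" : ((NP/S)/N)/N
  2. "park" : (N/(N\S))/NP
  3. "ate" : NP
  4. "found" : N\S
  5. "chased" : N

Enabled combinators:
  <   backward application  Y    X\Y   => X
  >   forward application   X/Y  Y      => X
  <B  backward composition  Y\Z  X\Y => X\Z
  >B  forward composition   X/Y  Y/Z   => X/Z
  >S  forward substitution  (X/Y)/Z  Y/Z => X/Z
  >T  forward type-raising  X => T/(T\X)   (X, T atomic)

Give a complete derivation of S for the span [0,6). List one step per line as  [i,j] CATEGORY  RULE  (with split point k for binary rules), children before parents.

[0,1] S/(NP/S)  lex  "on"
[1,2] ((NP/S)/N)/N  lex  "some"
[2,3] (N/(N\S))/NP  lex  "park"
[3,4] NP  lex  "ate"
[2,4] N/(N\S)  >  k=3
[4,5] N\S  lex  "found"
[2,5] N  >  k=4
[1,5] (NP/S)/N  >  k=2
[5,6] N  lex  "chased"
[1,6] NP/S  >  k=5
[0,6] S  >  k=1

[0,6] S   >
  [0,1] "on" : S/(NP/S)
  [1,6] NP/S   >
    [1,5] (NP/S)/N   >
      [1,2] "some" : ((NP/S)/N)/N
      [2,5] N   >
        [2,4] N/(N\S)   >
          [2,3] "park" : (N/(N\S))/NP
          [3,4] "ate" : NP
        [4,5] "found" : N\S
    [5,6] "chased" : N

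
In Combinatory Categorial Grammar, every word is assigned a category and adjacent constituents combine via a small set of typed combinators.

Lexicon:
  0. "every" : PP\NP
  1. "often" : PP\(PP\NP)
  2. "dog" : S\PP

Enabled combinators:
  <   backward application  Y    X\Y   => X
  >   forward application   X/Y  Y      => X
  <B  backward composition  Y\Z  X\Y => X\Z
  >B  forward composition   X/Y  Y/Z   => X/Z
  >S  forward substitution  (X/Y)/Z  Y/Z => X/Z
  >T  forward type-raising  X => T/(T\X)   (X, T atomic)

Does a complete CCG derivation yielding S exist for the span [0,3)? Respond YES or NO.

[0,3] S   <
  [0,2] PP   <
    [0,1] "every" : PP\NP
    [1,2] "often" : PP\(PP\NP)
  [2,3] "dog" : S\PP

YES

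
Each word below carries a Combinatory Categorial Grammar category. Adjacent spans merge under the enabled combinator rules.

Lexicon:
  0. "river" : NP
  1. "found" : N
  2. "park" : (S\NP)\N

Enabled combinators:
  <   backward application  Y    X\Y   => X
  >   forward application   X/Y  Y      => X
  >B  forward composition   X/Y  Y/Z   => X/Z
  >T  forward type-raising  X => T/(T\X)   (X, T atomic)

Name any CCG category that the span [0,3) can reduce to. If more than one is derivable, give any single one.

[0,3] S   >
  [0,1] S/(S\NP)   >T
    [0,1] "river" : NP
  [1,3] S\NP   <
    [1,2] "found" : N
    [2,3] "park" : (S\NP)\N

S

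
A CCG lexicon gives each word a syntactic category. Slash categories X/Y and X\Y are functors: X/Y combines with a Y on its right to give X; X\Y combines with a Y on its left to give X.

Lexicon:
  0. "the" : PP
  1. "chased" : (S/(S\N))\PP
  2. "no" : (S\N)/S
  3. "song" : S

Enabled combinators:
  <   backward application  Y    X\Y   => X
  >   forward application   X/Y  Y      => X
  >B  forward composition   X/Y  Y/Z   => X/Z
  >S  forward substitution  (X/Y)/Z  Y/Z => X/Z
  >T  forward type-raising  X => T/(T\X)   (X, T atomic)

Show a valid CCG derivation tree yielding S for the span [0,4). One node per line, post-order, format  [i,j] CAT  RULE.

[0,4] S   >
  [0,2] S/(S\N)   <
    [0,1] "the" : PP
    [1,2] "chased" : (S/(S\N))\PP
  [2,4] S\N   >
    [2,3] "no" : (S\N)/S
    [3,4] "song" : S

[0,1] PP  lex  "the"
[1,2] (S/(S\N))\PP  lex  "chased"
[0,2] S/(S\N)  <  k=1
[2,3] (S\N)/S  lex  "no"
[3,4] S  lex  "song"
[2,4] S\N  >  k=3
[0,4] S  >  k=2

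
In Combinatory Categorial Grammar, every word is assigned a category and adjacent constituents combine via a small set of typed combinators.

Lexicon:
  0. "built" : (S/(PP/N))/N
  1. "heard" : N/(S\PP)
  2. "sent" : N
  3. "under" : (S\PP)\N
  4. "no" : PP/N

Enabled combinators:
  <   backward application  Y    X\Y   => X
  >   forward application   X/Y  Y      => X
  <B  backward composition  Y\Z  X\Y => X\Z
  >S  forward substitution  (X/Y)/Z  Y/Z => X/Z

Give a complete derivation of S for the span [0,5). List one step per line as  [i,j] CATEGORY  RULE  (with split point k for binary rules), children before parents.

[0,1] (S/(PP/N))/N  lex  "built"
[1,2] N/(S\PP)  lex  "heard"
[2,3] N  lex  "sent"
[3,4] (S\PP)\N  lex  "under"
[2,4] S\PP  <  k=3
[1,4] N  >  k=2
[0,4] S/(PP/N)  >  k=1
[4,5] PP/N  lex  "no"
[0,5] S  >  k=4

[0,5] S   >
  [0,4] S/(PP/N)   >
    [0,1] "built" : (S/(PP/N))/N
    [1,4] N   >
      [1,2] "heard" : N/(S\PP)
      [2,4] S\PP   <
        [2,3] "sent" : N
        [3,4] "under" : (S\PP)\N
  [4,5] "no" : PP/N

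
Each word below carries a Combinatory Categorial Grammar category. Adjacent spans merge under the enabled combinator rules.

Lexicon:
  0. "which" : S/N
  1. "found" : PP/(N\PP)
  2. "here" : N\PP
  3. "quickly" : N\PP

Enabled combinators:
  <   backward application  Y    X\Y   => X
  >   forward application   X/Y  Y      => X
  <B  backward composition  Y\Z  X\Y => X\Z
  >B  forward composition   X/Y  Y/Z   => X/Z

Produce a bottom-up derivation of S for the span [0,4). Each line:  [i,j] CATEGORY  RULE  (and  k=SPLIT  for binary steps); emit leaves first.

[0,4] S   >
  [0,1] "which" : S/N
  [1,4] N   <
    [1,3] PP   >
      [1,2] "found" : PP/(N\PP)
      [2,3] "here" : N\PP
    [3,4] "quickly" : N\PP

[0,1] S/N  lex  "which"
[1,2] PP/(N\PP)  lex  "found"
[2,3] N\PP  lex  "here"
[1,3] PP  >  k=2
[3,4] N\PP  lex  "quickly"
[1,4] N  <  k=3
[0,4] S  >  k=1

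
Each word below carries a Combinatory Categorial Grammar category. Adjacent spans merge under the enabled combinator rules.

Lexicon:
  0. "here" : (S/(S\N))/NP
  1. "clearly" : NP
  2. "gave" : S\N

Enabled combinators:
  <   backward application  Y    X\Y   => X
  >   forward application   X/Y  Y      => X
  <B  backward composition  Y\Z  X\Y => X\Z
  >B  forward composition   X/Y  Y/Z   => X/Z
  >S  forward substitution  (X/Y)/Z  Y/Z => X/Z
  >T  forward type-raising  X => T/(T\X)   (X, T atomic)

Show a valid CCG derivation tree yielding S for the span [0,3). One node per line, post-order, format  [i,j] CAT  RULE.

[0,3] S   >
  [0,2] S/(S\N)   >
    [0,1] "here" : (S/(S\N))/NP
    [1,2] "clearly" : NP
  [2,3] "gave" : S\N

[0,1] (S/(S\N))/NP  lex  "here"
[1,2] NP  lex  "clearly"
[0,2] S/(S\N)  >  k=1
[2,3] S\N  lex  "gave"
[0,3] S  >  k=2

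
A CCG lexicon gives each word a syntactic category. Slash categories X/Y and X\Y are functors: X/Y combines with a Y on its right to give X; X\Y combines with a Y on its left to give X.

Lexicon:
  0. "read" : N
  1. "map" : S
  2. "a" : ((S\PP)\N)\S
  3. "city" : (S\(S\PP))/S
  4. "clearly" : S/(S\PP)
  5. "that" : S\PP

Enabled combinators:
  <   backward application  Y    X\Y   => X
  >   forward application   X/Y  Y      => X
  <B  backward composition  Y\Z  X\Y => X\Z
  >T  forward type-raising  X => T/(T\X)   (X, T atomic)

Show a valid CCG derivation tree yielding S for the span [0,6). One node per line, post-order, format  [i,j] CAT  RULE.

[0,1] N  lex  "read"
[1,2] S  lex  "map"
[2,3] ((S\PP)\N)\S  lex  "a"
[1,3] (S\PP)\N  <  k=2
[0,3] S\PP  <  k=1
[3,4] (S\(S\PP))/S  lex  "city"
[4,5] S/(S\PP)  lex  "clearly"
[5,6] S\PP  lex  "that"
[4,6] S  >  k=5
[3,6] S\(S\PP)  >  k=4
[0,6] S  <  k=3

[0,6] S   <
  [0,3] S\PP   <
    [0,1] "read" : N
    [1,3] (S\PP)\N   <
      [1,2] "map" : S
      [2,3] "a" : ((S\PP)\N)\S
  [3,6] S\(S\PP)   >
    [3,4] "city" : (S\(S\PP))/S
    [4,6] S   >
      [4,5] "clearly" : S/(S\PP)
      [5,6] "that" : S\PP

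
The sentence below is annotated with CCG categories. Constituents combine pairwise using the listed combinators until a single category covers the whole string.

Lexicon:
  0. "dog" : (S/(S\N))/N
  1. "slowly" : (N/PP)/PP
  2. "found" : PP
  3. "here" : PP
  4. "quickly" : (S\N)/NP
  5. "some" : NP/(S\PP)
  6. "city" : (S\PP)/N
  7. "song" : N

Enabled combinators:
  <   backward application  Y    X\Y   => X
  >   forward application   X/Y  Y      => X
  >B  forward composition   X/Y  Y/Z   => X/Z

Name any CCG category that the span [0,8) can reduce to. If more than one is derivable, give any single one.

[0,8] S   >
  [0,4] S/(S\N)   >
    [0,1] "dog" : (S/(S\N))/N
    [1,4] N   >
      [1,3] N/PP   >
        [1,2] "slowly" : (N/PP)/PP
        [2,3] "found" : PP
      [3,4] "here" : PP
  [4,8] S\N   >
    [4,5] "quickly" : (S\N)/NP
    [5,8] NP   >
      [5,6] "some" : NP/(S\PP)
      [6,8] S\PP   >
        [6,7] "city" : (S\PP)/N
        [7,8] "song" : N

S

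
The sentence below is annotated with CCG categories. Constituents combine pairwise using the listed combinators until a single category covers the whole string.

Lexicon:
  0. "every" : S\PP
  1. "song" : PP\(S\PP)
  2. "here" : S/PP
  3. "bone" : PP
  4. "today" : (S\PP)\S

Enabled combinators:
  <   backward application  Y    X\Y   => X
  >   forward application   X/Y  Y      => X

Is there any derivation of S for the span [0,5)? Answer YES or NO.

YES

[0,5] S   <
  [0,2] PP   <
    [0,1] "every" : S\PP
    [1,2] "song" : PP\(S\PP)
  [2,5] S\PP   <
    [2,4] S   >
      [2,3] "here" : S/PP
      [3,4] "bone" : PP
    [4,5] "today" : (S\PP)\S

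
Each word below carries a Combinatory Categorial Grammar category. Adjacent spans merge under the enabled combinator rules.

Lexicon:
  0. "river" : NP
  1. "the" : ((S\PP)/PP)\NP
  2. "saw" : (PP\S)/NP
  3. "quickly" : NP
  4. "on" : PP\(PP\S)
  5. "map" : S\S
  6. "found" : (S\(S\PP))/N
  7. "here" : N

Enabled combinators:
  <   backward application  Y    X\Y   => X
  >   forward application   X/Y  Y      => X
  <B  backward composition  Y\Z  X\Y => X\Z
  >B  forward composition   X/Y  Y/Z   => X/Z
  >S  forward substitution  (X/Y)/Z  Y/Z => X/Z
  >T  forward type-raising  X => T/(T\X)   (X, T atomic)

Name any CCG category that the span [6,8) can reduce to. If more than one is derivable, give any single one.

[0,8] S   <
  [0,6] S\PP   <B
    [0,5] S\PP   >
      [0,2] (S\PP)/PP   <
        [0,1] "river" : NP
        [1,2] "the" : ((S\PP)/PP)\NP
      [2,5] PP   <
        [2,4] PP\S   >
          [2,3] "saw" : (PP\S)/NP
          [3,4] "quickly" : NP
        [4,5] "on" : PP\(PP\S)
    [5,6] "map" : S\S
  [6,8] S\(S\PP)   >
    [6,7] "found" : (S\(S\PP))/N
    [7,8] "here" : N

S\(S\PP)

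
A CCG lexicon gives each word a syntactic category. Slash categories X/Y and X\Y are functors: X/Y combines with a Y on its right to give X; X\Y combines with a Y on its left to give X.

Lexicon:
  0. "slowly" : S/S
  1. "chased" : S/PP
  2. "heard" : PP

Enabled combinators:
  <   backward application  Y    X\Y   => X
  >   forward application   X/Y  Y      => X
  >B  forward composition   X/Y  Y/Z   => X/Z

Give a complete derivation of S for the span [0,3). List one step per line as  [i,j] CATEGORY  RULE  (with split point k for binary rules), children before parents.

[0,1] S/S  lex  "slowly"
[1,2] S/PP  lex  "chased"
[0,2] S/PP  >B  k=1
[2,3] PP  lex  "heard"
[0,3] S  >  k=2

[0,3] S   >
  [0,2] S/PP   >B
    [0,1] "slowly" : S/S
    [1,2] "chased" : S/PP
  [2,3] "heard" : PP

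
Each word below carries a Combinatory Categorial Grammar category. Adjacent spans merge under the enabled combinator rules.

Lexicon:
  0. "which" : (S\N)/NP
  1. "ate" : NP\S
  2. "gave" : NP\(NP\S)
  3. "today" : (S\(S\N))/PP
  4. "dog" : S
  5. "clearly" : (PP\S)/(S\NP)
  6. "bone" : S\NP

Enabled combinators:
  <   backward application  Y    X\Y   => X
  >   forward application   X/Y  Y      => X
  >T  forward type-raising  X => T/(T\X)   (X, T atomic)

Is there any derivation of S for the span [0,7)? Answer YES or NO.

[0,7] S   <
  [0,3] S\N   >
    [0,1] "which" : (S\N)/NP
    [1,3] NP   <
      [1,2] "ate" : NP\S
      [2,3] "gave" : NP\(NP\S)
  [3,7] S\(S\N)   >
    [3,4] "today" : (S\(S\N))/PP
    [4,7] PP   >
      [4,5] PP/(PP\S)   >T
        [4,5] "dog" : S
      [5,7] PP\S   >
        [5,6] "clearly" : (PP\S)/(S\NP)
        [6,7] "bone" : S\NP

YES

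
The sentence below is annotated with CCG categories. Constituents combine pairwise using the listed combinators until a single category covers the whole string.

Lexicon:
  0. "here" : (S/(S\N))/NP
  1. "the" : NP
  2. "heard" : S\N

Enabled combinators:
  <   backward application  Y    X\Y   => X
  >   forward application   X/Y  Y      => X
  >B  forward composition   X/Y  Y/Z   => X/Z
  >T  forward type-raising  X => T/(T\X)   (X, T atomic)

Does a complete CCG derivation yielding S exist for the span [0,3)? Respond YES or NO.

YES

[0,3] S   >
  [0,2] S/(S\N)   >
    [0,1] "here" : (S/(S\N))/NP
    [1,2] "the" : NP
  [2,3] "heard" : S\N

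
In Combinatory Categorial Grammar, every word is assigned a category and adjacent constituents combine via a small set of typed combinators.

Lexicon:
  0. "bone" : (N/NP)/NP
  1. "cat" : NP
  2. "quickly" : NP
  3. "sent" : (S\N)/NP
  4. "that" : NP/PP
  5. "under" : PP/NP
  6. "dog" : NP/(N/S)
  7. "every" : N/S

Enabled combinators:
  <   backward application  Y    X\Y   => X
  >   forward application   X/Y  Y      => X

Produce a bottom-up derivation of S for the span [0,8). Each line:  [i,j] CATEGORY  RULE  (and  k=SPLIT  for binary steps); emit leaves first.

[0,1] (N/NP)/NP  lex  "bone"
[1,2] NP  lex  "cat"
[0,2] N/NP  >  k=1
[2,3] NP  lex  "quickly"
[0,3] N  >  k=2
[3,4] (S\N)/NP  lex  "sent"
[4,5] NP/PP  lex  "that"
[5,6] PP/NP  lex  "under"
[6,7] NP/(N/S)  lex  "dog"
[7,8] N/S  lex  "every"
[6,8] NP  >  k=7
[5,8] PP  >  k=6
[4,8] NP  >  k=5
[3,8] S\N  >  k=4
[0,8] S  <  k=3

[0,8] S   <
  [0,3] N   >
    [0,2] N/NP   >
      [0,1] "bone" : (N/NP)/NP
      [1,2] "cat" : NP
    [2,3] "quickly" : NP
  [3,8] S\N   >
    [3,4] "sent" : (S\N)/NP
    [4,8] NP   >
      [4,5] "that" : NP/PP
      [5,8] PP   >
        [5,6] "under" : PP/NP
        [6,8] NP   >
          [6,7] "dog" : NP/(N/S)
          [7,8] "every" : N/S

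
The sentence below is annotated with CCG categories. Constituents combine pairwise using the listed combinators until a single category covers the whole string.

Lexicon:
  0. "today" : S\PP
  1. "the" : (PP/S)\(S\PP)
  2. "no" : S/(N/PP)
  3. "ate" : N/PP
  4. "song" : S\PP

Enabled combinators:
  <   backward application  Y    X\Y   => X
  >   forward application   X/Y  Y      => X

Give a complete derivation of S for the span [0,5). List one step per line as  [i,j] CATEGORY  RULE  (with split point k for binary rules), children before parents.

[0,1] S\PP  lex  "today"
[1,2] (PP/S)\(S\PP)  lex  "the"
[0,2] PP/S  <  k=1
[2,3] S/(N/PP)  lex  "no"
[3,4] N/PP  lex  "ate"
[2,4] S  >  k=3
[0,4] PP  >  k=2
[4,5] S\PP  lex  "song"
[0,5] S  <  k=4

[0,5] S   <
  [0,4] PP   >
    [0,2] PP/S   <
      [0,1] "today" : S\PP
      [1,2] "the" : (PP/S)\(S\PP)
    [2,4] S   >
      [2,3] "no" : S/(N/PP)
      [3,4] "ate" : N/PP
  [4,5] "song" : S\PP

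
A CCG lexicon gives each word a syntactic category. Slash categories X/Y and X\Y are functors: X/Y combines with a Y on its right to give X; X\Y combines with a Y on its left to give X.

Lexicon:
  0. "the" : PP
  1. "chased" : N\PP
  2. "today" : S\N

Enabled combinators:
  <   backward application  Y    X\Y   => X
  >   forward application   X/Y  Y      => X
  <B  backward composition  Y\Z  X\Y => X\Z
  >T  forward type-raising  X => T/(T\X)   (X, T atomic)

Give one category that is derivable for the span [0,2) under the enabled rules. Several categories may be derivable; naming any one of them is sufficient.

[0,3] S   <
  [0,2] N   >
    [0,1] N/(N\PP)   >T
      [0,1] "the" : PP
    [1,2] "chased" : N\PP
  [2,3] "today" : S\N

N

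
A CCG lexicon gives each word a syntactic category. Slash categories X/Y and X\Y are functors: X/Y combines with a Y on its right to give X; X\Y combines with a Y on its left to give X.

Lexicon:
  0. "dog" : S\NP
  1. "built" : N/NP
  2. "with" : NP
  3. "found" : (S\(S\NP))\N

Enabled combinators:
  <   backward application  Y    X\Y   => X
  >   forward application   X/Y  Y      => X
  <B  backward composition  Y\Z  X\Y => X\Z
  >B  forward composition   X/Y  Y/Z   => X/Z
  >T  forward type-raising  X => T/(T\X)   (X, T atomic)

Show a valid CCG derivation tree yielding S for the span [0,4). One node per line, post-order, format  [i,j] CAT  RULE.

[0,1] S\NP  lex  "dog"
[1,2] N/NP  lex  "built"
[2,3] NP  lex  "with"
[1,3] N  >  k=2
[3,4] (S\(S\NP))\N  lex  "found"
[1,4] S\(S\NP)  <  k=3
[0,4] S  <  k=1

[0,4] S   <
  [0,1] "dog" : S\NP
  [1,4] S\(S\NP)   <
    [1,3] N   >
      [1,2] "built" : N/NP
      [2,3] "with" : NP
    [3,4] "found" : (S\(S\NP))\N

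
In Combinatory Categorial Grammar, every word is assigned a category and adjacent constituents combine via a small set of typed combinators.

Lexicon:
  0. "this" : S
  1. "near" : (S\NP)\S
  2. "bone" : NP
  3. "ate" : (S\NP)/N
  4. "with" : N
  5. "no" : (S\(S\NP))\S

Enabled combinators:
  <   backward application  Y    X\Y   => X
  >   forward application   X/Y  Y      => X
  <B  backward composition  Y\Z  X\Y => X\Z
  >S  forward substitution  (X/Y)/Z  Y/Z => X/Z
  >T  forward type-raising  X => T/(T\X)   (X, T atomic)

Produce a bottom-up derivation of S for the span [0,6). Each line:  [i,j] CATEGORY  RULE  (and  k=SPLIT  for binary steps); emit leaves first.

[0,6] S   <
  [0,2] S\NP   <
    [0,1] "this" : S
    [1,2] "near" : (S\NP)\S
  [2,6] S\(S\NP)   <
    [2,5] S   <
      [2,3] "bone" : NP
      [3,5] S\NP   >
        [3,4] "ate" : (S\NP)/N
        [4,5] "with" : N
    [5,6] "no" : (S\(S\NP))\S

[0,1] S  lex  "this"
[1,2] (S\NP)\S  lex  "near"
[0,2] S\NP  <  k=1
[2,3] NP  lex  "bone"
[3,4] (S\NP)/N  lex  "ate"
[4,5] N  lex  "with"
[3,5] S\NP  >  k=4
[2,5] S  <  k=3
[5,6] (S\(S\NP))\S  lex  "no"
[2,6] S\(S\NP)  <  k=5
[0,6] S  <  k=2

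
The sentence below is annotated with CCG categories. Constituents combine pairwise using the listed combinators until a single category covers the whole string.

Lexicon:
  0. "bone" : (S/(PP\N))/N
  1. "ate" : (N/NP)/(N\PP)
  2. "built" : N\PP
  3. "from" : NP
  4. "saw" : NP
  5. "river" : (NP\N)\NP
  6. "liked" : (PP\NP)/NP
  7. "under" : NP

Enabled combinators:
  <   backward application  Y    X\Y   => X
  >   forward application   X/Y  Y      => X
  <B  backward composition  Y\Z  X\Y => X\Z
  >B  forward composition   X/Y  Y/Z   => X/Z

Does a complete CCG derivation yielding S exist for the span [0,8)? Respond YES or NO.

YES

[0,8] S   >
  [0,4] S/(PP\N)   >
    [0,1] "bone" : (S/(PP\N))/N
    [1,4] N   >
      [1,3] N/NP   >
        [1,2] "ate" : (N/NP)/(N\PP)
        [2,3] "built" : N\PP
      [3,4] "from" : NP
  [4,8] PP\N   <B
    [4,6] NP\N   <
      [4,5] "saw" : NP
      [5,6] "river" : (NP\N)\NP
    [6,8] PP\NP   >
      [6,7] "liked" : (PP\NP)/NP
      [7,8] "under" : NP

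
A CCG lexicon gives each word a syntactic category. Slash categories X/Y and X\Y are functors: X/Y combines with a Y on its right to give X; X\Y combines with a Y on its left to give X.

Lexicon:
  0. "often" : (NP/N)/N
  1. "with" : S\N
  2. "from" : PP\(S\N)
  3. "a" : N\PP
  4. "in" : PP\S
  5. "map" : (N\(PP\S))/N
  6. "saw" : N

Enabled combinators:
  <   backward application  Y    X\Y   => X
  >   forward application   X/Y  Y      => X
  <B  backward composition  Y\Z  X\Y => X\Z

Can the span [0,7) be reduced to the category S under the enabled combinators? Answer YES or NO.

(NP/N)/N S\N PP\(S\N) N\PP PP\S (N\(PP\S))/N N
CKY chart[0,7] = {NP}; S ∉ chart

NO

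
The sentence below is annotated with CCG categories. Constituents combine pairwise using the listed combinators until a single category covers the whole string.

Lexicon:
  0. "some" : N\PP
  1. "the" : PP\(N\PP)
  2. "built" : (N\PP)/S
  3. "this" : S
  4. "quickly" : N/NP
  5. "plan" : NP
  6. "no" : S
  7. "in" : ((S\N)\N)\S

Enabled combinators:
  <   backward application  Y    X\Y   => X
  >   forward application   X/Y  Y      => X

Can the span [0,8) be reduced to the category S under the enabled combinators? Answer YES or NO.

[0,8] S   <
  [0,4] N   <
    [0,2] PP   <
      [0,1] "some" : N\PP
      [1,2] "the" : PP\(N\PP)
    [2,4] N\PP   >
      [2,3] "built" : (N\PP)/S
      [3,4] "this" : S
  [4,8] S\N   <
    [4,6] N   >
      [4,5] "quickly" : N/NP
      [5,6] "plan" : NP
    [6,8] (S\N)\N   <
      [6,7] "no" : S
      [7,8] "in" : ((S\N)\N)\S

YES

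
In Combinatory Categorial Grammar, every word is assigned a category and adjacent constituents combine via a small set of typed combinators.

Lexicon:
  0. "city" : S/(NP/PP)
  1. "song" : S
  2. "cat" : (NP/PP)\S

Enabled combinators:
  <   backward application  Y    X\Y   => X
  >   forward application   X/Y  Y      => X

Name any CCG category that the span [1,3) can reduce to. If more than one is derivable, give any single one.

NP/PP

[0,3] S   >
  [0,1] "city" : S/(NP/PP)
  [1,3] NP/PP   <
    [1,2] "song" : S
    [2,3] "cat" : (NP/PP)\S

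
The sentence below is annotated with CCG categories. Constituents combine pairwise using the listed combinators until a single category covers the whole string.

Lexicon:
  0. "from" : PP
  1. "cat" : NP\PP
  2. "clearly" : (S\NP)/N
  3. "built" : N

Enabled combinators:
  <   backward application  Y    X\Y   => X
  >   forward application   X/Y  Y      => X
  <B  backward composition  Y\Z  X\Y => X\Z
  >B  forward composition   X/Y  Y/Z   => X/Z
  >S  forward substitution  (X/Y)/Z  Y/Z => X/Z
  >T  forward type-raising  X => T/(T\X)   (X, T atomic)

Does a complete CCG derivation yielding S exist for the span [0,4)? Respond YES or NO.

YES

[0,4] S   >
  [0,1] S/(S\PP)   >T
    [0,1] "from" : PP
  [1,4] S\PP   <B
    [1,2] "cat" : NP\PP
    [2,4] S\NP   >
      [2,3] "clearly" : (S\NP)/N
      [3,4] "built" : N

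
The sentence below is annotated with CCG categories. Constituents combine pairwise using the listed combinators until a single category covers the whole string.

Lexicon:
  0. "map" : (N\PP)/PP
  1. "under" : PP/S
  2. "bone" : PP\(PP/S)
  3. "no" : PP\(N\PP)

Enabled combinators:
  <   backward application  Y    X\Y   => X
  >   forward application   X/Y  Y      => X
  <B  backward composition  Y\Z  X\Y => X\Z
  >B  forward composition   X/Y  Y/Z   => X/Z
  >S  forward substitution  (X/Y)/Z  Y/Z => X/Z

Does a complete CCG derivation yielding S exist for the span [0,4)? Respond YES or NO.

(N\PP)/PP PP/S PP\(PP/S) PP\(N\PP)
CKY chart[0,4] = {PP}; S ∉ chart

NO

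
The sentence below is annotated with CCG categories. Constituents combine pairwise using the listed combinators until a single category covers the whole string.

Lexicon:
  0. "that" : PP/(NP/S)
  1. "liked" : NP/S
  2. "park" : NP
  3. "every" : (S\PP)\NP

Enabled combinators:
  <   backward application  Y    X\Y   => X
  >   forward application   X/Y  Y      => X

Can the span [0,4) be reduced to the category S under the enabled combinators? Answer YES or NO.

YES

[0,4] S   <
  [0,2] PP   >
    [0,1] "that" : PP/(NP/S)
    [1,2] "liked" : NP/S
  [2,4] S\PP   <
    [2,3] "park" : NP
    [3,4] "every" : (S\PP)\NP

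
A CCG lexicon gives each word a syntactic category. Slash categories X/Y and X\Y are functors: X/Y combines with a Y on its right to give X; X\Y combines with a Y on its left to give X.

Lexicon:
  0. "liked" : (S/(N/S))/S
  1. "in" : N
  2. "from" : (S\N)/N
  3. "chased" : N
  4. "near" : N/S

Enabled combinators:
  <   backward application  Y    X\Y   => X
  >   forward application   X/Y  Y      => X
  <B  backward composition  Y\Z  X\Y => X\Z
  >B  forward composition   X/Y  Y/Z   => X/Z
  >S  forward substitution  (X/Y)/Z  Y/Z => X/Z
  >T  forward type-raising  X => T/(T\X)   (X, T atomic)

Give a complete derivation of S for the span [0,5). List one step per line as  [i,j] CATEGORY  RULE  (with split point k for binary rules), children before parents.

[0,1] (S/(N/S))/S  lex  "liked"
[1,2] N  lex  "in"
[2,3] (S\N)/N  lex  "from"
[3,4] N  lex  "chased"
[2,4] S\N  >  k=3
[1,4] S  <  k=2
[0,4] S/(N/S)  >  k=1
[4,5] N/S  lex  "near"
[0,5] S  >  k=4

[0,5] S   >
  [0,4] S/(N/S)   >
    [0,1] "liked" : (S/(N/S))/S
    [1,4] S   <
      [1,2] "in" : N
      [2,4] S\N   >
        [2,3] "from" : (S\N)/N
        [3,4] "chased" : N
  [4,5] "near" : N/S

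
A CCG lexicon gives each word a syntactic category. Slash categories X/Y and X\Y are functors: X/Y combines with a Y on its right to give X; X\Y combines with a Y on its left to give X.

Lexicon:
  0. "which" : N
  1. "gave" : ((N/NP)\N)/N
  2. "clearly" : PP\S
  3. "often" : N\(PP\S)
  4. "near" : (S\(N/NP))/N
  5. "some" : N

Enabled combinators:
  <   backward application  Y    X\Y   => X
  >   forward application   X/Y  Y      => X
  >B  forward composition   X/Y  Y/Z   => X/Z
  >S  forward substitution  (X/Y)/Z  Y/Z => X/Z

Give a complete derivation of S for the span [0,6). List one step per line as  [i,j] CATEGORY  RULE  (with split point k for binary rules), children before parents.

[0,6] S   <
  [0,4] N/NP   <
    [0,1] "which" : N
    [1,4] (N/NP)\N   >
      [1,2] "gave" : ((N/NP)\N)/N
      [2,4] N   <
        [2,3] "clearly" : PP\S
        [3,4] "often" : N\(PP\S)
  [4,6] S\(N/NP)   >
    [4,5] "near" : (S\(N/NP))/N
    [5,6] "some" : N

[0,1] N  lex  "which"
[1,2] ((N/NP)\N)/N  lex  "gave"
[2,3] PP\S  lex  "clearly"
[3,4] N\(PP\S)  lex  "often"
[2,4] N  <  k=3
[1,4] (N/NP)\N  >  k=2
[0,4] N/NP  <  k=1
[4,5] (S\(N/NP))/N  lex  "near"
[5,6] N  lex  "some"
[4,6] S\(N/NP)  >  k=5
[0,6] S  <  k=4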